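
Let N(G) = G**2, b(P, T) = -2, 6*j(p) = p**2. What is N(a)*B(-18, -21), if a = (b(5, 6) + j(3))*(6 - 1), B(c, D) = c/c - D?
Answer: 275/2 ≈ 137.50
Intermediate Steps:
j(p) = p**2/6
B(c, D) = 1 - D
a = -5/2 (a = (-2 + (1/6)*3**2)*(6 - 1) = (-2 + (1/6)*9)*5 = (-2 + 3/2)*5 = -1/2*5 = -5/2 ≈ -2.5000)
N(a)*B(-18, -21) = (-5/2)**2*(1 - 1*(-21)) = 25*(1 + 21)/4 = (25/4)*22 = 275/2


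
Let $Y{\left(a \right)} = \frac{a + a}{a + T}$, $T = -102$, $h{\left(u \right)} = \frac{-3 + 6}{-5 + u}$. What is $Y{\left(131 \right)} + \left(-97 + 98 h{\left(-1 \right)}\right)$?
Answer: $- \frac{3972}{29} \approx -136.97$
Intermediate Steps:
$h{\left(u \right)} = \frac{3}{-5 + u}$
$Y{\left(a \right)} = \frac{2 a}{-102 + a}$ ($Y{\left(a \right)} = \frac{a + a}{a - 102} = \frac{2 a}{-102 + a}$)
$Y{\left(131 \right)} + \left(-97 + 98 h{\left(-1 \right)}\right) = 2 \cdot 131 \frac{1}{-102 + 131} - \left(97 - 98 \frac{3}{-5 - 1}\right) = 2 \cdot 131 \cdot \frac{1}{29} - \left(97 - 98 \frac{3}{-6}\right) = 2 \cdot 131 \cdot \frac{1}{29} - \left(97 - 98 \cdot 3 \left(- \frac{1}{6}\right)\right) = \frac{262}{29} + \left(-97 + 98 \left(- \frac{1}{2}\right)\right) = \frac{262}{29} - 146 = - \frac{3972}{29}$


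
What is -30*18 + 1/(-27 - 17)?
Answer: -23761/44 ≈ -540.02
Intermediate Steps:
-30*18 + 1/(-27 - 17) = -540 + 1/(-44) = -540 - 1/44 = -23761/44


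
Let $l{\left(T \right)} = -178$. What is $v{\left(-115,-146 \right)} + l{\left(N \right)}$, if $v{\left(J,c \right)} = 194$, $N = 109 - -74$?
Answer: $16$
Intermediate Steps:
$N = 183$ ($N = 109 + 74 = 183$)
$v{\left(-115,-146 \right)} + l{\left(N \right)} = 194 - 178 = 16$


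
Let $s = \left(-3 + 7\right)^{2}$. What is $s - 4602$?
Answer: $-4586$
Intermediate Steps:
$s = 16$ ($s = 4^{2} = 16$)
$s - 4602 = 16 - 4602 = -4586$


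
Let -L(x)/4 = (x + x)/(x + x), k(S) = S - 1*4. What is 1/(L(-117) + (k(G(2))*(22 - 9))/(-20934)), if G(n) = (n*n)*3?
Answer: -10467/41920 ≈ -0.24969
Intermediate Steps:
G(n) = 3*n² (G(n) = n²*3 = 3*n²)
k(S) = -4 + S (k(S) = S - 4 = -4 + S)
L(x) = -4 (L(x) = -4*(x + x)/(x + x) = -4*2*x/(2*x) = -4*2*x*1/(2*x) = -4*1 = -4)
1/(L(-117) + (k(G(2))*(22 - 9))/(-20934)) = 1/(-4 + ((-4 + 3*2²)*(22 - 9))/(-20934)) = 1/(-4 + ((-4 + 3*4)*13)*(-1/20934)) = 1/(-4 + ((-4 + 12)*13)*(-1/20934)) = 1/(-4 + (8*13)*(-1/20934)) = 1/(-4 + 104*(-1/20934)) = 1/(-4 - 52/10467) = 1/(-41920/10467) = -10467/41920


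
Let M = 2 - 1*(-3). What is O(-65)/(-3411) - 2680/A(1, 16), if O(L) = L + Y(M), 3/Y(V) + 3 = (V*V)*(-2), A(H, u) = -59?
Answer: 484701872/10666197 ≈ 45.443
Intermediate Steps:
M = 5 (M = 2 + 3 = 5)
Y(V) = 3/(-3 - 2*V²) (Y(V) = 3/(-3 + (V*V)*(-2)) = 3/(-3 + V²*(-2)) = 3/(-3 - 2*V²))
O(L) = -3/53 + L (O(L) = L - 3/(3 + 2*5²) = L - 3/(3 + 2*25) = L - 3/(3 + 50) = L - 3/53 = -3/53 + L)
O(-65)/(-3411) - 2680/A(1, 16) = (-3/53 - 65)/(-3411) - 2680/(-59) = -3448/53*(-1/3411) - 2680*(-1/59) = 3448/180783 + 2680/59 = 484701872/10666197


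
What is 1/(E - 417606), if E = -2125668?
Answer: -1/2543274 ≈ -3.9319e-7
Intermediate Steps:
1/(E - 417606) = 1/(-2125668 - 417606) = 1/(-2543274) = -1/2543274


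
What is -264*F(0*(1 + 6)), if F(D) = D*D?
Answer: 0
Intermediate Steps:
F(D) = D²
-264*F(0*(1 + 6)) = -264*(0*(1 + 6))² = -264*(0*7)² = -264*0² = -264*0 = 0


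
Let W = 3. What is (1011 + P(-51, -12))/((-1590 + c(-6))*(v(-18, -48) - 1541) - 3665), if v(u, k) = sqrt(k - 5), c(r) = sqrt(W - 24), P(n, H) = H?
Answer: -999/(3665 - (1541 - I*sqrt(53))*(1590 - I*sqrt(21))) ≈ 0.00040832 + 3.1105e-6*I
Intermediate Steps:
c(r) = I*sqrt(21) (c(r) = sqrt(3 - 24) = sqrt(-21) = I*sqrt(21))
v(u, k) = sqrt(-5 + k)
(1011 + P(-51, -12))/((-1590 + c(-6))*(v(-18, -48) - 1541) - 3665) = (1011 - 12)/((-1590 + I*sqrt(21))*(sqrt(-5 - 48) - 1541) - 3665) = 999/((-1590 + I*sqrt(21))*(sqrt(-53) - 1541) - 3665) = 999/((-1590 + I*sqrt(21))*(I*sqrt(53) - 1541) - 3665) = 999/((-1590 + I*sqrt(21))*(-1541 + I*sqrt(53)) - 3665) = 999/(-3665 + (-1590 + I*sqrt(21))*(-1541 + I*sqrt(53)))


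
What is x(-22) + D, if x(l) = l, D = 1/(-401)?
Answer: -8823/401 ≈ -22.003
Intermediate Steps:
D = -1/401 ≈ -0.0024938
x(-22) + D = -22 - 1/401 = -8823/401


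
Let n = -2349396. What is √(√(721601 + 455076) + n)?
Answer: √(-2349396 + √1176677) ≈ 1532.4*I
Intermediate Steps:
√(√(721601 + 455076) + n) = √(√(721601 + 455076) - 2349396) = √(√1176677 - 2349396) = √(-2349396 + √1176677)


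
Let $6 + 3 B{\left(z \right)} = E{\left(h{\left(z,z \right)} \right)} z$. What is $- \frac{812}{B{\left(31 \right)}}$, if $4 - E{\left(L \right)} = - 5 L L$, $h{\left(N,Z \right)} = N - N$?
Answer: $- \frac{1218}{59} \approx -20.644$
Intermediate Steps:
$h{\left(N,Z \right)} = 0$
$E{\left(L \right)} = 4 + 5 L^{2}$ ($E{\left(L \right)} = 4 - - 5 L L = 4 - - 5 L^{2} = 4 + 5 L^{2}$)
$B{\left(z \right)} = -2 + \frac{4 z}{3}$ ($B{\left(z \right)} = -2 + \frac{\left(4 + 5 \cdot 0^{2}\right) z}{3} = -2 + \frac{\left(4 + 5 \cdot 0\right) z}{3} = -2 + \frac{\left(4 + 0\right) z}{3} = -2 + \frac{4 z}{3}$)
$- \frac{812}{B{\left(31 \right)}} = - \frac{812}{-2 + \frac{4}{3} \cdot 31} = - \frac{812}{-2 + \frac{124}{3}} = - \frac{812}{\frac{118}{3}} = \left(-812\right) \frac{3}{118} = - \frac{1218}{59}$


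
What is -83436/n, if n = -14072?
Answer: 20859/3518 ≈ 5.9292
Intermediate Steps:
-83436/n = -83436/(-14072) = -83436*(-1/14072) = 20859/3518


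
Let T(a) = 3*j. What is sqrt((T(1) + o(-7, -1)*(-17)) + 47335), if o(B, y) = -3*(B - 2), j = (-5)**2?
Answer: sqrt(46951) ≈ 216.68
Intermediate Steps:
j = 25
o(B, y) = 6 - 3*B (o(B, y) = -3*(-2 + B) = 6 - 3*B)
T(a) = 75 (T(a) = 3*25 = 75)
sqrt((T(1) + o(-7, -1)*(-17)) + 47335) = sqrt((75 + (6 - 3*(-7))*(-17)) + 47335) = sqrt((75 + (6 + 21)*(-17)) + 47335) = sqrt((75 + 27*(-17)) + 47335) = sqrt((75 - 459) + 47335) = sqrt(-384 + 47335) = sqrt(46951)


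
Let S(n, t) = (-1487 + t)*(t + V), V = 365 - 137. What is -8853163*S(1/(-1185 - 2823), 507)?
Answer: 6376933308900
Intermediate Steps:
V = 228
S(n, t) = (-1487 + t)*(228 + t) (S(n, t) = (-1487 + t)*(t + 228) = (-1487 + t)*(228 + t))
-8853163*S(1/(-1185 - 2823), 507) = -8853163/(1/(-339036 + 507² - 1259*507)) = -8853163/(1/(-339036 + 257049 - 638313)) = -8853163/(1/(-720300)) = -8853163/(-1/720300) = -8853163*(-720300) = 6376933308900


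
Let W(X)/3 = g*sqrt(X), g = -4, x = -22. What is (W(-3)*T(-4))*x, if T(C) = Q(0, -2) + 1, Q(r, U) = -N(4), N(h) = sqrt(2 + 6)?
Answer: 264*I*(sqrt(3) - 2*sqrt(6)) ≈ -836.07*I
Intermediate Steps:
N(h) = 2*sqrt(2) (N(h) = sqrt(8) = 2*sqrt(2))
W(X) = -12*sqrt(X) (W(X) = 3*(-4*sqrt(X)) = -12*sqrt(X))
Q(r, U) = -2*sqrt(2)
T(C) = 1 - 2*sqrt(2) (T(C) = -2*sqrt(2) + 1 = 1 - 2*sqrt(2))
(W(-3)*T(-4))*x = ((-12*I*sqrt(3))*(1 - 2*sqrt(2)))*(-22) = -12*I*sqrt(3)*(1 - 2*sqrt(2))*(-22) = 264*I*sqrt(3)*(1 - 2*sqrt(2))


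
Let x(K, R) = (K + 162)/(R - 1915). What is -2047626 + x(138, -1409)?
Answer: -567192427/277 ≈ -2.0476e+6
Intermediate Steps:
x(K, R) = (162 + K)/(-1915 + R)
-2047626 + x(138, -1409) = -2047626 + (162 + 138)/(-1915 - 1409) = -2047626 + 300/(-3324) = -2047626 - 1/3324*300 = -2047626 - 25/277 = -567192427/277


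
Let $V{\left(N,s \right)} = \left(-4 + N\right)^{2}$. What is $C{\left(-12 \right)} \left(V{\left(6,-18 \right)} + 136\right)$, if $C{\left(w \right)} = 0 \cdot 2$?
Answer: $0$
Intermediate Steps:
$C{\left(w \right)} = 0$
$C{\left(-12 \right)} \left(V{\left(6,-18 \right)} + 136\right) = 0 \left(\left(-4 + 6\right)^{2} + 136\right) = 0 \left(2^{2} + 136\right) = 0 \left(4 + 136\right) = 0 \cdot 140 = 0$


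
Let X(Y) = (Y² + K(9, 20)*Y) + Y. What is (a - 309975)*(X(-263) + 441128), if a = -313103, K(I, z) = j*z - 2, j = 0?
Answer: -318118703680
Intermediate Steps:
K(I, z) = -2 (K(I, z) = 0*z - 2 = 0 - 2 = -2)
X(Y) = Y² - Y (X(Y) = (Y² - 2*Y) + Y = Y² - Y)
(a - 309975)*(X(-263) + 441128) = (-313103 - 309975)*(-263*(-1 - 263) + 441128) = -623078*(-263*(-264) + 441128) = -623078*(69432 + 441128) = -623078*510560 = -318118703680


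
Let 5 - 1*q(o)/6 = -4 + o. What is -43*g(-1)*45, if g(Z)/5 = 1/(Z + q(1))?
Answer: -9675/47 ≈ -205.85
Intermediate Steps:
q(o) = 54 - 6*o (q(o) = 30 - 6*(-4 + o) = 30 + (24 - 6*o) = 54 - 6*o)
g(Z) = 5/(48 + Z) (g(Z) = 5/(Z + (54 - 6*1)) = 5/(Z + (54 - 6)) = 5/(Z + 48) = 5/(48 + Z))
-43*g(-1)*45 = -215/(48 - 1)*45 = -215/47*45 = -9675/47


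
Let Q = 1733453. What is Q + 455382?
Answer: 2188835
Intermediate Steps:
Q + 455382 = 1733453 + 455382 = 2188835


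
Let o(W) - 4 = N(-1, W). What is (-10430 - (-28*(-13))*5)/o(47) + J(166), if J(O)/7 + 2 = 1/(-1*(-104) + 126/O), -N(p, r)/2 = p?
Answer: -53620322/26085 ≈ -2055.6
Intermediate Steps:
N(p, r) = -2*p
o(W) = 6 (o(W) = 4 - 2*(-1) = 4 + 2 = 6)
J(O) = -14 + 7/(104 + 126/O) (J(O) = -14 + 7/(-1*(-104) + 126/O) = -14 + 7/(104 + 126/O))
(-10430 - (-28*(-13))*5)/o(47) + J(166) = (-10430 - (-28*(-13))*5)/6 + 63*(-28 - 23*166)/(2*(63 + 52*166)) = (-10430 - 364*5)*(⅙) + 63*(-28 - 3818)/(2*(63 + 8632)) = (-10430 - 1*1820)*(⅙) + (63/2)*(-3846)/8695 = (-10430 - 1820)*(⅙) + (63/2)*(1/8695)*(-3846) = -12250*⅙ - 121149/8695 = -6125/3 - 121149/8695 = -53620322/26085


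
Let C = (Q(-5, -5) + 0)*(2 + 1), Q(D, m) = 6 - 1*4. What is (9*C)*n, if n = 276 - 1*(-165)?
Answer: 23814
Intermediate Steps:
Q(D, m) = 2 (Q(D, m) = 6 - 4 = 2)
C = 6 (C = (2 + 0)*(2 + 1) = 2*3 = 6)
n = 441 (n = 276 + 165 = 441)
(9*C)*n = (9*6)*441 = 54*441 = 23814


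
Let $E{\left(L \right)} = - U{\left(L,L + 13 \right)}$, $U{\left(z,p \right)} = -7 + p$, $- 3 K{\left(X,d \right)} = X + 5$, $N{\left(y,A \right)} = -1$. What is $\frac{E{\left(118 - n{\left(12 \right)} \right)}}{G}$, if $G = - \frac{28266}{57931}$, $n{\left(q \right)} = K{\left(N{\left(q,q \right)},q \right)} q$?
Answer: $\frac{579310}{2019} \approx 286.93$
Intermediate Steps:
$K{\left(X,d \right)} = - \frac{5}{3} - \frac{X}{3}$ ($K{\left(X,d \right)} = - \frac{X + 5}{3} = - \frac{5 + X}{3} = - \frac{5}{3} - \frac{X}{3}$)
$n{\left(q \right)} = - \frac{4 q}{3}$ ($n{\left(q \right)} = \left(- \frac{5}{3} - - \frac{1}{3}\right) q = \left(- \frac{5}{3} + \frac{1}{3}\right) q = - \frac{4 q}{3}$)
$E{\left(L \right)} = -6 - L$ ($E{\left(L \right)} = - (-7 + \left(L + 13\right)) = - (-7 + \left(13 + L\right)) = - (6 + L) = -6 - L$)
$G = - \frac{28266}{57931}$ ($G = \left(-28266\right) \frac{1}{57931} = - \frac{28266}{57931} \approx -0.48793$)
$\frac{E{\left(118 - n{\left(12 \right)} \right)}}{G} = \frac{-6 - \left(118 - \left(- \frac{4}{3}\right) 12\right)}{- \frac{28266}{57931}} = \left(-6 - \left(118 - -16\right)\right) \left(- \frac{57931}{28266}\right) = \left(-6 - \left(118 + 16\right)\right) \left(- \frac{57931}{28266}\right) = \left(-6 - 134\right) \left(- \frac{57931}{28266}\right) = \left(-140\right) \left(- \frac{57931}{28266}\right) = \frac{579310}{2019}$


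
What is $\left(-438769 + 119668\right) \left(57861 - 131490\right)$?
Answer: $23495087529$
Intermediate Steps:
$\left(-438769 + 119668\right) \left(57861 - 131490\right) = \left(-319101\right) \left(-73629\right) = 23495087529$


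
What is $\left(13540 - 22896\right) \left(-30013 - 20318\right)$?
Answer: $470896836$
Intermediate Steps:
$\left(13540 - 22896\right) \left(-30013 - 20318\right) = \left(-9356\right) \left(-50331\right) = 470896836$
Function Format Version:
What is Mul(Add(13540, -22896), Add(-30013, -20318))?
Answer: 470896836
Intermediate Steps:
Mul(Add(13540, -22896), Add(-30013, -20318)) = Mul(-9356, -50331) = 470896836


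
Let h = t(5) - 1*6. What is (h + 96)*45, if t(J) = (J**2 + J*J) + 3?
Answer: 6435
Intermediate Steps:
t(J) = 3 + 2*J**2 (t(J) = (J**2 + J**2) + 3 = 2*J**2 + 3 = 3 + 2*J**2)
h = 47 (h = (3 + 2*5**2) - 1*6 = (3 + 2*25) - 6 = (3 + 50) - 6 = 53 - 6 = 47)
(h + 96)*45 = (47 + 96)*45 = 143*45 = 6435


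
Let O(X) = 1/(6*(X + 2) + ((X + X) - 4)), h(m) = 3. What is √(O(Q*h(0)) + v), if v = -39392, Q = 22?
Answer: I*√2829290874/268 ≈ 198.47*I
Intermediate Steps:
O(X) = 1/(8 + 8*X) (O(X) = 1/(6*(2 + X) + (2*X - 4)) = 1/((12 + 6*X) + (-4 + 2*X)) = 1/(8 + 8*X))
√(O(Q*h(0)) + v) = √(1/(8*(1 + 22*3)) - 39392) = √(1/(8*(1 + 66)) - 39392) = √((⅛)/67 - 39392) = √((⅛)*(1/67) - 39392) = √(1/536 - 39392) = √(-21114111/536) = I*√2829290874/268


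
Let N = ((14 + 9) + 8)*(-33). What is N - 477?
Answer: -1500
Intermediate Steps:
N = -1023 (N = (23 + 8)*(-33) = 31*(-33) = -1023)
N - 477 = -1023 - 477 = -1500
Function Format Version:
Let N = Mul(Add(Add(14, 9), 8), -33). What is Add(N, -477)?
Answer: -1500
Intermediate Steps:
N = -1023 (N = Mul(Add(23, 8), -33) = Mul(31, -33) = -1023)
Add(N, -477) = Add(-1023, -477) = -1500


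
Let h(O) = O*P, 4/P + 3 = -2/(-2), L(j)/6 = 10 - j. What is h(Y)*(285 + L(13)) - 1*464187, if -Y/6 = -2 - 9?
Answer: -499431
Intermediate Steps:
Y = 66 (Y = -6*(-2 - 9) = -6*(-11) = 66)
L(j) = 60 - 6*j (L(j) = 6*(10 - j) = 60 - 6*j)
P = -2 (P = 4/(-3 - 2/(-2)) = 4/(-3 - ½*(-2)) = 4/(-3 + 1) = 4/(-2) = 4*(-½) = -2)
h(O) = -2*O (h(O) = O*(-2) = -2*O)
h(Y)*(285 + L(13)) - 1*464187 = (-2*66)*(285 + (60 - 6*13)) - 1*464187 = -132*(285 + (60 - 78)) - 464187 = -132*(285 - 18) - 464187 = -132*267 - 464187 = -35244 - 464187 = -499431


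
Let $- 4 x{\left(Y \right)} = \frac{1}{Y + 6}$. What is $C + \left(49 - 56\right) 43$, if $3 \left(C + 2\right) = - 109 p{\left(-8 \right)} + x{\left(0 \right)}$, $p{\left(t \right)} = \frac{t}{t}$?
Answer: $- \frac{24433}{72} \approx -339.35$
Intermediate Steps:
$p{\left(t \right)} = 1$
$x{\left(Y \right)} = - \frac{1}{4 \left(6 + Y\right)}$ ($x{\left(Y \right)} = - \frac{1}{4 \left(Y + 6\right)} = - \frac{1}{4 \left(6 + Y\right)}$)
$C = - \frac{2761}{72}$ ($C = -2 + \frac{\left(-109\right) 1 - \frac{1}{24 + 4 \cdot 0}}{3} = -2 + \frac{-109 - \frac{1}{24 + 0}}{3} = -2 + \frac{-109 - \frac{1}{24}}{3} = -2 + \frac{1}{3} \left(- \frac{2617}{24}\right) = -2 - \frac{2617}{72} = - \frac{2761}{72} \approx -38.347$)
$C + \left(49 - 56\right) 43 = - \frac{2761}{72} + \left(49 - 56\right) 43 = - \frac{2761}{72} - 301 = - \frac{24433}{72}$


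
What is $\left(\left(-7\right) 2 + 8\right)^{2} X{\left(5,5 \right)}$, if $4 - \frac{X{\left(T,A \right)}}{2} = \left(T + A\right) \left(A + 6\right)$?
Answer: $-7632$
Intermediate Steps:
$X{\left(T,A \right)} = 8 - 2 \left(6 + A\right) \left(A + T\right)$ ($X{\left(T,A \right)} = 8 - 2 \left(T + A\right) \left(A + 6\right) = 8 - 2 \left(A + T\right) \left(6 + A\right) = 8 - 2 \left(6 + A\right) \left(A + T\right)$)
$\left(\left(-7\right) 2 + 8\right)^{2} X{\left(5,5 \right)} = \left(\left(-7\right) 2 + 8\right)^{2} \left(8 - 60 - 60 - 2 \cdot 5^{2} - 10 \cdot 5\right) = \left(-14 + 8\right)^{2} \left(8 - 60 - 60 - 50 - 50\right) = \left(-6\right)^{2} \left(8 - 60 - 60 - 50 - 50\right) = 36 \left(-212\right) = -7632$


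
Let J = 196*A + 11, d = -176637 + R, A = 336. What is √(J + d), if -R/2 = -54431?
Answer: 6*I*√53 ≈ 43.681*I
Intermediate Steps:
R = 108862 (R = -2*(-54431) = 108862)
d = -67775 (d = -176637 + 108862 = -67775)
J = 65867 (J = 196*336 + 11 = 65856 + 11 = 65867)
√(J + d) = √(65867 - 67775) = √(-1908) = 6*I*√53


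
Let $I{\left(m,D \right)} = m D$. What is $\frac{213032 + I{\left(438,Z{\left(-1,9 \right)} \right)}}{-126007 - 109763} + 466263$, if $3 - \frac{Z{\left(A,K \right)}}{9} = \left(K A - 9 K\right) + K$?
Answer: $\frac{10993028335}{23577} \approx 4.6626 \cdot 10^{5}$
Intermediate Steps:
$Z{\left(A,K \right)} = 27 + 72 K - 9 A K$ ($Z{\left(A,K \right)} = 27 - 9 \left(\left(K A - 9 K\right) + K\right) = 27 - 9 \left(\left(A K - 9 K\right) + K\right) = 27 - 9 \left(\left(- 9 K + A K\right) + K\right) = 27 - 9 \left(- 8 K + A K\right) = 27 - \left(- 72 K + 9 A K\right) = 27 + 72 K - 9 A K$)
$I{\left(m,D \right)} = D m$
$\frac{213032 + I{\left(438,Z{\left(-1,9 \right)} \right)}}{-126007 - 109763} + 466263 = \frac{213032 + \left(27 + 72 \cdot 9 - \left(-9\right) 9\right) 438}{-126007 - 109763} + 466263 = \frac{213032 + \left(27 + 648 + 81\right) 438}{-235770} + 466263 = \left(213032 + 756 \cdot 438\right) \left(- \frac{1}{235770}\right) + 466263 = \left(213032 + 331128\right) \left(- \frac{1}{235770}\right) + 466263 = 544160 \left(- \frac{1}{235770}\right) + 466263 = - \frac{54416}{23577} + 466263 = \frac{10993028335}{23577}$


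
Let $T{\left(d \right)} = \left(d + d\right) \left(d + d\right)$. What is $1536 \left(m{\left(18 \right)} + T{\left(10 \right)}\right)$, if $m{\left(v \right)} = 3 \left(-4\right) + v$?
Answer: $623616$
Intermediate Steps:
$T{\left(d \right)} = 4 d^{2}$ ($T{\left(d \right)} = 2 d 2 d = 4 d^{2}$)
$m{\left(v \right)} = -12 + v$
$1536 \left(m{\left(18 \right)} + T{\left(10 \right)}\right) = 1536 \left(\left(-12 + 18\right) + 4 \cdot 10^{2}\right) = 1536 \left(6 + 4 \cdot 100\right) = 1536 \left(6 + 400\right) = 1536 \cdot 406 = 623616$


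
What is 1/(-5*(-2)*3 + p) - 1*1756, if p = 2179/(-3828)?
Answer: -197828888/112661 ≈ -1756.0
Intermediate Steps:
p = -2179/3828 (p = 2179*(-1/3828) = -2179/3828 ≈ -0.56923)
1/(-5*(-2)*3 + p) - 1*1756 = 1/(-5*(-2)*3 - 2179/3828) - 1*1756 = 1/(10*3 - 2179/3828) - 1756 = 1/(30 - 2179/3828) - 1756 = 1/(112661/3828) - 1756 = 3828/112661 - 1756 = -197828888/112661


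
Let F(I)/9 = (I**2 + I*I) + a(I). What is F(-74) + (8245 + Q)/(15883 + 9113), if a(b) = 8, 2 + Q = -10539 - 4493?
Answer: 821866217/8332 ≈ 98640.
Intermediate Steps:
Q = -15034 (Q = -2 + (-10539 - 4493) = -2 - 15032 = -15034)
F(I) = 72 + 18*I**2 (F(I) = 9*((I**2 + I*I) + 8) = 9*((I**2 + I**2) + 8) = 9*(2*I**2 + 8) = 9*(8 + 2*I**2) = 72 + 18*I**2)
F(-74) + (8245 + Q)/(15883 + 9113) = (72 + 18*(-74)**2) + (8245 - 15034)/(15883 + 9113) = (72 + 18*5476) - 6789/24996 = (72 + 98568) - 6789*1/24996 = 98640 - 2263/8332 = 821866217/8332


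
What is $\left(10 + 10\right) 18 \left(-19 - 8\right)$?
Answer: $-9720$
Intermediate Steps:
$\left(10 + 10\right) 18 \left(-19 - 8\right) = 20 \cdot 18 \left(-27\right) = 360 \left(-27\right) = -9720$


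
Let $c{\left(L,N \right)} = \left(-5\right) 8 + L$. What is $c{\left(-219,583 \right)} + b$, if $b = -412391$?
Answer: $-412650$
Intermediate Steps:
$c{\left(L,N \right)} = -40 + L$
$c{\left(-219,583 \right)} + b = \left(-40 - 219\right) - 412391 = -259 - 412391 = -412650$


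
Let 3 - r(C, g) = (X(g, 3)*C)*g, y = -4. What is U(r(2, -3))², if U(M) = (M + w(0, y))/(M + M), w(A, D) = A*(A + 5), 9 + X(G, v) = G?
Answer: ¼ ≈ 0.25000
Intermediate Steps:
X(G, v) = -9 + G
w(A, D) = A*(5 + A)
r(C, g) = 3 - C*g*(-9 + g) (r(C, g) = 3 - (-9 + g)*C*g = 3 - C*(-9 + g)*g = 3 - C*g*(-9 + g))
U(M) = ½ (U(M) = (M + 0*(5 + 0))/(M + M) = (M + 0*5)/((2*M)) = (M + 0)*(1/(2*M)) = M*(1/(2*M)) = ½)
U(r(2, -3))² = (½)² = ¼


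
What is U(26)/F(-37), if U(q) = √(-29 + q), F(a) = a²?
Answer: I*√3/1369 ≈ 0.0012652*I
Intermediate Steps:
U(26)/F(-37) = √(-29 + 26)/((-37)²) = √(-3)/1369 = (I*√3)*(1/1369) = I*√3/1369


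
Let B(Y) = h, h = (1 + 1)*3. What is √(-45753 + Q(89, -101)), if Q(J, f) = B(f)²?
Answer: 7*I*√933 ≈ 213.82*I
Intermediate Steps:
h = 6 (h = 2*3 = 6)
B(Y) = 6
Q(J, f) = 36 (Q(J, f) = 6² = 36)
√(-45753 + Q(89, -101)) = √(-45753 + 36) = √(-45717) = 7*I*√933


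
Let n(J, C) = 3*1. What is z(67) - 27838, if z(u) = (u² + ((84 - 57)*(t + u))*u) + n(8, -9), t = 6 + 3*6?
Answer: 141273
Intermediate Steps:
t = 24 (t = 6 + 18 = 24)
n(J, C) = 3
z(u) = 3 + u² + u*(648 + 27*u) (z(u) = (u² + ((84 - 57)*(24 + u))*u) + 3 = (u² + (27*(24 + u))*u) + 3 = (u² + (648 + 27*u)*u) + 3 = (u² + u*(648 + 27*u)) + 3 = 3 + u² + u*(648 + 27*u))
z(67) - 27838 = (3 + 28*67² + 648*67) - 27838 = (3 + 28*4489 + 43416) - 27838 = (3 + 125692 + 43416) - 27838 = 169111 - 27838 = 141273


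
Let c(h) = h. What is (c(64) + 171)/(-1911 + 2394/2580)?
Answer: -101050/821331 ≈ -0.12303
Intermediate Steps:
(c(64) + 171)/(-1911 + 2394/2580) = (64 + 171)/(-1911 + 2394/2580) = 235/(-1911 + 2394*(1/2580)) = 235/(-1911 + 399/430) = 235/(-821331/430) = 235*(-430/821331) = -101050/821331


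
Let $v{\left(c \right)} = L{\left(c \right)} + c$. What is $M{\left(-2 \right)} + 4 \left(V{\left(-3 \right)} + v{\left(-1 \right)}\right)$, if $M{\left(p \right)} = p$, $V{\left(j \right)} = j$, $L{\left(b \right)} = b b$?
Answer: $-14$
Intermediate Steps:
$L{\left(b \right)} = b^{2}$
$v{\left(c \right)} = c + c^{2}$ ($v{\left(c \right)} = c^{2} + c = c + c^{2}$)
$M{\left(-2 \right)} + 4 \left(V{\left(-3 \right)} + v{\left(-1 \right)}\right) = -2 + 4 \left(-3 - \left(1 - 1\right)\right) = -2 + 4 \left(-3 - 0\right) = -2 + 4 \left(-3 + 0\right) = -2 + 4 \left(-3\right) = -2 - 12 = -14$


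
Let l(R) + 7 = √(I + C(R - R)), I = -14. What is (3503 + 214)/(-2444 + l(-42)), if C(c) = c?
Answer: -9110367/6007415 - 3717*I*√14/6007415 ≈ -1.5165 - 0.0023151*I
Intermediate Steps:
l(R) = -7 + I*√14 (l(R) = -7 + √(-14 + (R - R)) = -7 + √(-14 + 0) = -7 + √(-14) = -7 + I*√14)
(3503 + 214)/(-2444 + l(-42)) = (3503 + 214)/(-2444 + (-7 + I*√14)) = 3717/(-2451 + I*√14)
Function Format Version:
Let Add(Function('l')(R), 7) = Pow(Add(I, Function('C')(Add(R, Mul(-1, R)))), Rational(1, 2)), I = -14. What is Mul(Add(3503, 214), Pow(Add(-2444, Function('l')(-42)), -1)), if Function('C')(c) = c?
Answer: Add(Rational(-9110367, 6007415), Mul(Rational(-3717, 6007415), I, Pow(14, Rational(1, 2)))) ≈ Add(-1.5165, Mul(-0.0023151, I))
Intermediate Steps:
Function('l')(R) = Add(-7, Mul(I, Pow(14, Rational(1, 2)))) (Function('l')(R) = Add(-7, Pow(Add(-14, Add(R, Mul(-1, R))), Rational(1, 2))) = Add(-7, Pow(Add(-14, 0), Rational(1, 2))) = Add(-7, Pow(-14, Rational(1, 2))) = Add(-7, Mul(I, Pow(14, Rational(1, 2)))))
Mul(Add(3503, 214), Pow(Add(-2444, Function('l')(-42)), -1)) = Mul(Add(3503, 214), Pow(Add(-2444, Add(-7, Mul(I, Pow(14, Rational(1, 2))))), -1)) = Mul(3717, Pow(Add(-2451, Mul(I, Pow(14, Rational(1, 2)))), -1))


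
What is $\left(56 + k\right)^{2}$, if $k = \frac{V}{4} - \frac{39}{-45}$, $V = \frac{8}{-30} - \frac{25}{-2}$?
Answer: $\frac{5745609}{1600} \approx 3591.0$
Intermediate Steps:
$V = \frac{367}{30}$ ($V = 8 \left(- \frac{1}{30}\right) - - \frac{25}{2} = - \frac{4}{15} + \frac{25}{2} = \frac{367}{30} \approx 12.233$)
$k = \frac{157}{40}$ ($k = \frac{367}{30 \cdot 4} - \frac{39}{-45} = \frac{367}{30} \cdot \frac{1}{4} - - \frac{13}{15} = \frac{367}{120} + \frac{13}{15} = \frac{157}{40} \approx 3.925$)
$\left(56 + k\right)^{2} = \left(56 + \frac{157}{40}\right)^{2} = \left(\frac{2397}{40}\right)^{2} = \frac{5745609}{1600}$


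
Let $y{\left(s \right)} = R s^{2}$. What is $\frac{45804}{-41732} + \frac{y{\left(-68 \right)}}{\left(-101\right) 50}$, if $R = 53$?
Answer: $- \frac{1307331863}{26343325} \approx -49.627$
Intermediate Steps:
$y{\left(s \right)} = 53 s^{2}$
$\frac{45804}{-41732} + \frac{y{\left(-68 \right)}}{\left(-101\right) 50} = \frac{45804}{-41732} + \frac{53 \left(-68\right)^{2}}{\left(-101\right) 50} = 45804 \left(- \frac{1}{41732}\right) + \frac{53 \cdot 4624}{-5050} = - \frac{11451}{10433} + 245072 \left(- \frac{1}{5050}\right) = - \frac{11451}{10433} - \frac{122536}{2525} = - \frac{1307331863}{26343325}$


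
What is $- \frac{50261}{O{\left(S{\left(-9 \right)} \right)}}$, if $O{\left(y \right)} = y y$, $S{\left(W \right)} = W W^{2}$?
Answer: $- \frac{50261}{531441} \approx -0.094575$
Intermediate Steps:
$S{\left(W \right)} = W^{3}$
$O{\left(y \right)} = y^{2}$
$- \frac{50261}{O{\left(S{\left(-9 \right)} \right)}} = - \frac{50261}{\left(\left(-9\right)^{3}\right)^{2}} = - \frac{50261}{\left(-729\right)^{2}} = - \frac{50261}{531441}$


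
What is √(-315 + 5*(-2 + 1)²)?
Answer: I*√310 ≈ 17.607*I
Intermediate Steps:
√(-315 + 5*(-2 + 1)²) = √(-315 + 5*(-1)²) = √(-315 + 5*1) = √(-315 + 5) = √(-310) = I*√310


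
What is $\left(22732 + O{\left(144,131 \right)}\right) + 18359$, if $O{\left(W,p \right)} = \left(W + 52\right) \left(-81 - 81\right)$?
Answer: $9339$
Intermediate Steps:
$O{\left(W,p \right)} = -8424 - 162 W$ ($O{\left(W,p \right)} = \left(52 + W\right) \left(-162\right) = -8424 - 162 W$)
$\left(22732 + O{\left(144,131 \right)}\right) + 18359 = \left(22732 - 31752\right) + 18359 = -9020 + 18359 = 9339$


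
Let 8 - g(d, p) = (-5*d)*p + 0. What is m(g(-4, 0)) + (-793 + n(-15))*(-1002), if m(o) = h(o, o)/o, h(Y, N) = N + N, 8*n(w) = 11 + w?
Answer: 795089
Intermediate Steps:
n(w) = 11/8 + w/8 (n(w) = (11 + w)/8 = 11/8 + w/8)
g(d, p) = 8 + 5*d*p (g(d, p) = 8 - ((-5*d)*p + 0) = 8 - (-5*d*p + 0) = 8 - (-5)*d*p = 8 + 5*d*p)
h(Y, N) = 2*N
m(o) = 2 (m(o) = (2*o)/o = 2)
m(g(-4, 0)) + (-793 + n(-15))*(-1002) = 2 + (-793 + (11/8 + (⅛)*(-15)))*(-1002) = 2 + (-793 + (11/8 - 15/8))*(-1002) = 2 + (-793 - ½)*(-1002) = 2 - 1587/2*(-1002) = 2 + 795087 = 795089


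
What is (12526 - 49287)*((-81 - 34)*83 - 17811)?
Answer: 1005633916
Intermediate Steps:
(12526 - 49287)*((-81 - 34)*83 - 17811) = -36761*(-115*83 - 17811) = -36761*(-9545 - 17811) = -36761*(-27356) = 1005633916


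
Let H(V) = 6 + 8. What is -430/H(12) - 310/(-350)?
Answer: -1044/35 ≈ -29.829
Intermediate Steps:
H(V) = 14
-430/H(12) - 310/(-350) = -430/14 - 310/(-350) = -430*1/14 - 310*(-1/350) = -215/7 + 31/35 = -1044/35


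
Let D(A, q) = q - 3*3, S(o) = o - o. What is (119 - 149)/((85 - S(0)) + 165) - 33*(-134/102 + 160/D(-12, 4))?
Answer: 467174/425 ≈ 1099.2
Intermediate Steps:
S(o) = 0
D(A, q) = -9 + q (D(A, q) = q - 9 = -9 + q)
(119 - 149)/((85 - S(0)) + 165) - 33*(-134/102 + 160/D(-12, 4)) = (119 - 149)/((85 - 1*0) + 165) - 33*(-134/102 + 160/(-9 + 4)) = -30/((85 + 0) + 165) - 33*(-134*1/102 + 160/(-5)) = -30/(85 + 165) - 33*(-67/51 + 160*(-⅕)) = -30/250 - 33*(-67/51 - 32) = -30*1/250 - 33*(-1699/51) = -3/25 + 18689/17 = 467174/425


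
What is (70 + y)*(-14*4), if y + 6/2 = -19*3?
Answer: -560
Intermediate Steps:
y = -60 (y = -3 - 19*3 = -3 - 57 = -60)
(70 + y)*(-14*4) = (70 - 60)*(-14*4) = 10*(-56) = -560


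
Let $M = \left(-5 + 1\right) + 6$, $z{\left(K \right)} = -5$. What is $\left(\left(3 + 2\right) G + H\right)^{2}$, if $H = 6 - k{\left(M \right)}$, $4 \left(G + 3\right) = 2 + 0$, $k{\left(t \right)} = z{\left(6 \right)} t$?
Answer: $\frac{49}{4} \approx 12.25$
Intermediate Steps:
$M = 2$ ($M = -4 + 6 = 2$)
$k{\left(t \right)} = - 5 t$
$G = - \frac{5}{2}$ ($G = -3 + \frac{2 + 0}{4} = -3 + \frac{1}{4} \cdot 2 = -3 + \frac{1}{2} = - \frac{5}{2} \approx -2.5$)
$H = 16$ ($H = 6 - \left(-5\right) 2 = 6 - -10 = 6 + 10 = 16$)
$\left(\left(3 + 2\right) G + H\right)^{2} = \left(\left(3 + 2\right) \left(- \frac{5}{2}\right) + 16\right)^{2} = \left(5 \left(- \frac{5}{2}\right) + 16\right)^{2} = \left(- \frac{25}{2} + 16\right)^{2} = \left(\frac{7}{2}\right)^{2} = \frac{49}{4}$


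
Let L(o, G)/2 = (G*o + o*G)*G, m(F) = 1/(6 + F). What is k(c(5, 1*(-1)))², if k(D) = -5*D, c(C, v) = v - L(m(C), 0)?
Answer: 25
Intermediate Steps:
L(o, G) = 4*o*G² (L(o, G) = 2*((G*o + o*G)*G) = 2*((G*o + G*o)*G) = 2*((2*G*o)*G) = 2*(2*o*G²) = 4*o*G²)
c(C, v) = v (c(C, v) = v - 4*0²/(6 + C) = v - 4*0/(6 + C) = v - 1*0 = v + 0 = v)
k(c(5, 1*(-1)))² = (-5*(-1))² = 5² = 25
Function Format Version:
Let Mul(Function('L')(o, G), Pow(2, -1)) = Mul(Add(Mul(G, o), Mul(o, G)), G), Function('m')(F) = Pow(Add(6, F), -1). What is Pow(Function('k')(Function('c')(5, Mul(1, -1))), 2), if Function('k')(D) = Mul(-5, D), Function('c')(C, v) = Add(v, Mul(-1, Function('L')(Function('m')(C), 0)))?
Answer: 25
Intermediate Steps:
Function('L')(o, G) = Mul(4, o, Pow(G, 2)) (Function('L')(o, G) = Mul(2, Mul(Add(Mul(G, o), Mul(o, G)), G)) = Mul(2, Mul(Add(Mul(G, o), Mul(G, o)), G)) = Mul(2, Mul(Mul(2, G, o), G)) = Mul(2, Mul(2, o, Pow(G, 2))) = Mul(4, o, Pow(G, 2)))
Function('c')(C, v) = v (Function('c')(C, v) = Add(v, Mul(-1, Mul(4, Pow(Add(6, C), -1), Pow(0, 2)))) = Add(v, Mul(-1, Mul(4, Pow(Add(6, C), -1), 0))) = Add(v, Mul(-1, 0)) = Add(v, 0) = v)
Pow(Function('k')(Function('c')(5, Mul(1, -1))), 2) = Pow(Mul(-5, Mul(1, -1)), 2) = Pow(Mul(-5, -1), 2) = Pow(5, 2) = 25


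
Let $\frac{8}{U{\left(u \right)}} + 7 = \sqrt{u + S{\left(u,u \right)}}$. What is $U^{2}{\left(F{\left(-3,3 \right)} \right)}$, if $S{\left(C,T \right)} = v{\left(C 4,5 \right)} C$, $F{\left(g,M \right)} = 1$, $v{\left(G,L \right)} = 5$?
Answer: $\frac{64}{\left(7 - \sqrt{6}\right)^{2}} \approx 3.0907$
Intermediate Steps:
$S{\left(C,T \right)} = 5 C$
$U{\left(u \right)} = \frac{8}{-7 + \sqrt{6} \sqrt{u}}$ ($U{\left(u \right)} = \frac{8}{-7 + \sqrt{u + 5 u}} = \frac{8}{-7 + \sqrt{6 u}} = \frac{8}{-7 + \sqrt{6} \sqrt{u}}$)
$U^{2}{\left(F{\left(-3,3 \right)} \right)} = \left(\frac{8}{-7 + \sqrt{6} \sqrt{1}}\right)^{2} = \left(\frac{8}{-7 + \sqrt{6} \cdot 1}\right)^{2} = \left(\frac{8}{-7 + \sqrt{6}}\right)^{2} = \frac{64}{\left(-7 + \sqrt{6}\right)^{2}}$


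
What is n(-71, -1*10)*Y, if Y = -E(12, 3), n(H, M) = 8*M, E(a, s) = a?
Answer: 960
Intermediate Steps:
Y = -12 (Y = -1*12 = -12)
n(-71, -1*10)*Y = (8*(-1*10))*(-12) = (8*(-10))*(-12) = -80*(-12) = 960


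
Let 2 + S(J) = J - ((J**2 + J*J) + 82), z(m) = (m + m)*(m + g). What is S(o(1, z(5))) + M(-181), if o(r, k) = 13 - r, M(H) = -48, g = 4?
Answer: -408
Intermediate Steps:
z(m) = 2*m*(4 + m) (z(m) = (m + m)*(m + 4) = (2*m)*(4 + m) = 2*m*(4 + m))
S(J) = -84 + J - 2*J**2 (S(J) = -2 + (J - ((J**2 + J*J) + 82)) = -2 + (J - ((J**2 + J**2) + 82)) = -2 + (J - (2*J**2 + 82)) = -2 + (J - (82 + 2*J**2)) = -2 + (J + (-82 - 2*J**2)) = -2 + (-82 + J - 2*J**2) = -84 + J - 2*J**2)
S(o(1, z(5))) + M(-181) = (-84 + (13 - 1*1) - 2*(13 - 1*1)**2) - 48 = (-84 + (13 - 1) - 2*(13 - 1)**2) - 48 = (-84 + 12 - 2*12**2) - 48 = (-84 + 12 - 2*144) - 48 = (-84 + 12 - 288) - 48 = -360 - 48 = -408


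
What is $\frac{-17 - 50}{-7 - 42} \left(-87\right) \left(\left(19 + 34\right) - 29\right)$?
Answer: $- \frac{139896}{49} \approx -2855.0$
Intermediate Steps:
$\frac{-17 - 50}{-7 - 42} \left(-87\right) \left(\left(19 + 34\right) - 29\right) = - \frac{67}{-49} \left(-87\right) \left(53 - 29\right) = \left(-67\right) \left(- \frac{1}{49}\right) \left(-87\right) 24 = \frac{67}{49} \left(-87\right) 24 = \left(- \frac{5829}{49}\right) 24 = - \frac{139896}{49}$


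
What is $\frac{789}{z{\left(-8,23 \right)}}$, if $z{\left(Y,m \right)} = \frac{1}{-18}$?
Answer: $-14202$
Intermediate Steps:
$z{\left(Y,m \right)} = - \frac{1}{18}$
$\frac{789}{z{\left(-8,23 \right)}} = \frac{789}{- \frac{1}{18}} = 789 \left(-18\right) = -14202$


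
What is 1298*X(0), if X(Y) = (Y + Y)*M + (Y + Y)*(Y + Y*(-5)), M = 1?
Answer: 0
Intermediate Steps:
X(Y) = -8*Y² + 2*Y (X(Y) = (Y + Y)*1 + (Y + Y)*(Y + Y*(-5)) = (2*Y)*1 + (2*Y)*(Y - 5*Y) = 2*Y + (2*Y)*(-4*Y) = 2*Y - 8*Y² = -8*Y² + 2*Y)
1298*X(0) = 1298*(2*0*(1 - 4*0)) = 1298*(2*0*(1 + 0)) = 1298*(2*0*1) = 1298*0 = 0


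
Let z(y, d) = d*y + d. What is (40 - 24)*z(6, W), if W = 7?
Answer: 784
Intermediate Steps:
z(y, d) = d + d*y
(40 - 24)*z(6, W) = (40 - 24)*(7*(1 + 6)) = 16*(7*7) = 16*49 = 784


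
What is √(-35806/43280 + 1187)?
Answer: √138868083570/10820 ≈ 34.441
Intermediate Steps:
√(-35806/43280 + 1187) = √(-35806*1/43280 + 1187) = √(-17903/21640 + 1187) = √(25668777/21640) = √138868083570/10820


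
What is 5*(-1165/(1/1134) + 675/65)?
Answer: -85871475/13 ≈ -6.6055e+6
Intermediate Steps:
5*(-1165/(1/1134) + 675/65) = 5*(-1165/1/1134 + 675*(1/65)) = 5*(-1165*1134 + 135/13) = 5*(-1321110 + 135/13) = 5*(-17174295/13) = -85871475/13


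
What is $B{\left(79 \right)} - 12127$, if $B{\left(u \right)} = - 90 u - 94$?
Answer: $-19331$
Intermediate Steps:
$B{\left(u \right)} = -94 - 90 u$
$B{\left(79 \right)} - 12127 = \left(-94 - 7110\right) - 12127 = -7204 - 12127 = -19331$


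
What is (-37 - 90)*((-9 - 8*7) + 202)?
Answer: -17399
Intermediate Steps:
(-37 - 90)*((-9 - 8*7) + 202) = -127*((-9 - 56) + 202) = -127*(-65 + 202) = -127*137 = -17399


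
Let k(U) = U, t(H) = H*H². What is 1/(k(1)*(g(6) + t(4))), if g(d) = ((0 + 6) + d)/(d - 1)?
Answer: 5/332 ≈ 0.015060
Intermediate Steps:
t(H) = H³
g(d) = (6 + d)/(-1 + d)
1/(k(1)*(g(6) + t(4))) = 1/(1*((6 + 6)/(-1 + 6) + 4³)) = 1/(1*(12/5 + 64)) = 1/(1*(332/5)) = 1/(332/5) = 5/332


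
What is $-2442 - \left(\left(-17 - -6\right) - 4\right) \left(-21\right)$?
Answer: $-2757$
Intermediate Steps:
$-2442 - \left(\left(-17 - -6\right) - 4\right) \left(-21\right) = -2442 - \left(\left(-17 + 6\right) - 4\right) \left(-21\right) = -2442 - \left(-11 - 4\right) \left(-21\right) = -2442 - \left(-15\right) \left(-21\right) = -2442 - 315 = -2757$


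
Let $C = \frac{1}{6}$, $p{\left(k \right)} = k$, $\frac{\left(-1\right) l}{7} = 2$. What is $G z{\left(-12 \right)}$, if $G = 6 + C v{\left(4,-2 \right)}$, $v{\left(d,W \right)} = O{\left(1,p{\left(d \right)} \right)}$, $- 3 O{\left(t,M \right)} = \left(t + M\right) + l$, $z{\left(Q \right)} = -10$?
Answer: $-65$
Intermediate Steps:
$l = -14$ ($l = \left(-7\right) 2 = -14$)
$O{\left(t,M \right)} = \frac{14}{3} - \frac{M}{3} - \frac{t}{3}$ ($O{\left(t,M \right)} = - \frac{\left(t + M\right) - 14}{3} = - \frac{\left(M + t\right) - 14}{3} = - \frac{-14 + M + t}{3} = \frac{14}{3} - \frac{M}{3} - \frac{t}{3}$)
$v{\left(d,W \right)} = \frac{13}{3} - \frac{d}{3}$ ($v{\left(d,W \right)} = \frac{14}{3} - \frac{d}{3} - \frac{1}{3} = \frac{13}{3} - \frac{d}{3}$)
$C = \frac{1}{6} \approx 0.16667$
$G = \frac{13}{2}$ ($G = 6 + \frac{\frac{13}{3} - \frac{4}{3}}{6} = 6 + \frac{1}{6} \cdot 3 = 6 + \frac{1}{2} = \frac{13}{2} \approx 6.5$)
$G z{\left(-12 \right)} = \frac{13}{2} \left(-10\right) = -65$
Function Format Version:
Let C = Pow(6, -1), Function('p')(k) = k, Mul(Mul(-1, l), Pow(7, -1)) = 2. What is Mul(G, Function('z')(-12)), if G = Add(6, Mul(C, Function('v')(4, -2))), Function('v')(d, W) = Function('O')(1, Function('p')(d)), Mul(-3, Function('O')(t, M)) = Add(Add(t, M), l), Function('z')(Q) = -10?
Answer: -65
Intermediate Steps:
l = -14 (l = Mul(-7, 2) = -14)
Function('O')(t, M) = Add(Rational(14, 3), Mul(Rational(-1, 3), M), Mul(Rational(-1, 3), t)) (Function('O')(t, M) = Mul(Rational(-1, 3), Add(Add(t, M), -14)) = Mul(Rational(-1, 3), Add(Add(M, t), -14)) = Mul(Rational(-1, 3), Add(-14, M, t)) = Add(Rational(14, 3), Mul(Rational(-1, 3), M), Mul(Rational(-1, 3), t)))
Function('v')(d, W) = Add(Rational(13, 3), Mul(Rational(-1, 3), d)) (Function('v')(d, W) = Add(Rational(14, 3), Mul(Rational(-1, 3), d), Mul(Rational(-1, 3), 1)) = Add(Rational(14, 3), Mul(Rational(-1, 3), d), Rational(-1, 3)) = Add(Rational(13, 3), Mul(Rational(-1, 3), d)))
C = Rational(1, 6) ≈ 0.16667
G = Rational(13, 2) (G = Add(6, Mul(Rational(1, 6), Add(Rational(13, 3), Mul(Rational(-1, 3), 4)))) = Add(6, Mul(Rational(1, 6), Add(Rational(13, 3), Rational(-4, 3)))) = Add(6, Mul(Rational(1, 6), 3)) = Add(6, Rational(1, 2)) = Rational(13, 2) ≈ 6.5000)
Mul(G, Function('z')(-12)) = Mul(Rational(13, 2), -10) = -65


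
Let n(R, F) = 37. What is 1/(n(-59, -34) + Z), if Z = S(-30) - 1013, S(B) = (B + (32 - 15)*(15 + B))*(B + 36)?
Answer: -1/2686 ≈ -0.00037230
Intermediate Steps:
S(B) = (36 + B)*(255 + 18*B) (S(B) = (B + 17*(15 + B))*(36 + B) = (B + (255 + 17*B))*(36 + B) = (255 + 18*B)*(36 + B) = (36 + B)*(255 + 18*B))
Z = -2723 (Z = (9180 + 18*(-30)² + 903*(-30)) - 1013 = (9180 + 18*900 - 27090) - 1013 = (9180 + 16200 - 27090) - 1013 = -1710 - 1013 = -2723)
1/(n(-59, -34) + Z) = 1/(37 - 2723) = 1/(-2686) = -1/2686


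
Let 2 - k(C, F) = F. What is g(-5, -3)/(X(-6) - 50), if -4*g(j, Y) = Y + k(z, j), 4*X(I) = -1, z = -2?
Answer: 4/201 ≈ 0.019901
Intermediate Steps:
X(I) = -1/4 (X(I) = (1/4)*(-1) = -1/4)
k(C, F) = 2 - F
g(j, Y) = -1/2 - Y/4 + j/4 (g(j, Y) = -(Y + (2 - j))/4 = -(2 + Y - j)/4 = -1/2 - Y/4 + j/4)
g(-5, -3)/(X(-6) - 50) = (-1/2 - 1/4*(-3) + (1/4)*(-5))/(-1/4 - 50) = (-1/2 + 3/4 - 5/4)/(-201/4) = -1*(-4/201) = 4/201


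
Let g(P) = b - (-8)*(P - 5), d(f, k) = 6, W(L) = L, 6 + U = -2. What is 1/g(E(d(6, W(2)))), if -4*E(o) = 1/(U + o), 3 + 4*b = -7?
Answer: -2/83 ≈ -0.024096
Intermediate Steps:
U = -8 (U = -6 - 2 = -8)
b = -5/2 (b = -¾ + (¼)*(-7) = -¾ - 7/4 = -5/2 ≈ -2.5000)
E(o) = -1/(4*(-8 + o))
g(P) = -85/2 + 8*P (g(P) = -5/2 - (-8)*(P - 5) = -5/2 - (-8)*(-5 + P) = -5/2 - 8*(5 - P) = -5/2 + (-40 + 8*P) = -85/2 + 8*P)
1/g(E(d(6, W(2)))) = 1/(-85/2 + 8*(-1/(-32 + 4*6))) = 1/(-85/2 + 8*(-1/(-32 + 24))) = 1/(-85/2 + 8*(-1/(-8))) = 1/(-85/2 + 8*(-1*(-⅛))) = 1/(-85/2 + 8*(⅛)) = 1/(-85/2 + 1) = 1/(-83/2) = -2/83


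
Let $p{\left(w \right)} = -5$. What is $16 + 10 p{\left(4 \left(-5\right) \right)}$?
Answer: $-34$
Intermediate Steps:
$16 + 10 p{\left(4 \left(-5\right) \right)} = 16 + 10 \left(-5\right) = 16 - 50 = -34$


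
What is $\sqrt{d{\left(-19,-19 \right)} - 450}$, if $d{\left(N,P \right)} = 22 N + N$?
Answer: $i \sqrt{887} \approx 29.783 i$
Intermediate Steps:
$d{\left(N,P \right)} = 23 N$
$\sqrt{d{\left(-19,-19 \right)} - 450} = \sqrt{23 \left(-19\right) - 450} = \sqrt{-437 - 450} = \sqrt{-887} = i \sqrt{887}$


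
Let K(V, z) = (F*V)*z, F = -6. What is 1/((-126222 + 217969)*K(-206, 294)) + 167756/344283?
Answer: 1864294339732457/3826061947868328 ≈ 0.48726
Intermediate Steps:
K(V, z) = -6*V*z (K(V, z) = (-6*V)*z = -6*V*z)
1/((-126222 + 217969)*K(-206, 294)) + 167756/344283 = 1/((-126222 + 217969)*((-6*(-206)*294))) + 167756/344283 = 1/(91747*363384) + 167756*(1/344283) = (1/91747)*(1/363384) + 167756/344283 = 1/33339391848 + 167756/344283 = 1864294339732457/3826061947868328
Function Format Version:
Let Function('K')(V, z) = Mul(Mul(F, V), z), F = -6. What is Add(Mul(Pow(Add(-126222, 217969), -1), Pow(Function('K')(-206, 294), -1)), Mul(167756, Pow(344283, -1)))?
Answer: Rational(1864294339732457, 3826061947868328) ≈ 0.48726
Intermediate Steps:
Function('K')(V, z) = Mul(-6, V, z) (Function('K')(V, z) = Mul(Mul(-6, V), z) = Mul(-6, V, z))
Add(Mul(Pow(Add(-126222, 217969), -1), Pow(Function('K')(-206, 294), -1)), Mul(167756, Pow(344283, -1))) = Add(Mul(Pow(Add(-126222, 217969), -1), Pow(Mul(-6, -206, 294), -1)), Mul(167756, Pow(344283, -1))) = Add(Mul(Pow(91747, -1), Pow(363384, -1)), Mul(167756, Rational(1, 344283))) = Add(Mul(Rational(1, 91747), Rational(1, 363384)), Rational(167756, 344283)) = Add(Rational(1, 33339391848), Rational(167756, 344283)) = Rational(1864294339732457, 3826061947868328)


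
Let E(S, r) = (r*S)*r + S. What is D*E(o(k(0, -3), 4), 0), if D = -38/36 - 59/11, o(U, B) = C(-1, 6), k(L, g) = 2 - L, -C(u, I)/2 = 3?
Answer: 1271/33 ≈ 38.515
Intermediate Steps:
C(u, I) = -6 (C(u, I) = -2*3 = -6)
o(U, B) = -6
E(S, r) = S + S*r² (E(S, r) = (S*r)*r + S = S*r² + S = S + S*r²)
D = -1271/198 (D = -38*1/36 - 59*1/11 = -19/18 - 59/11 = -1271/198 ≈ -6.4192)
D*E(o(k(0, -3), 4), 0) = -(-1271)*(1 + 0²)/33 = -(-1271)*(1 + 0)/33 = -(-1271)/33 = -1271/198*(-6) = 1271/33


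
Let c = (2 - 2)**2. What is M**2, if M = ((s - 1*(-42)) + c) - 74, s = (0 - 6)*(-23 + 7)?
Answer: 4096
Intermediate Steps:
s = 96 (s = -6*(-16) = 96)
c = 0 (c = 0**2 = 0)
M = 64 (M = ((96 - 1*(-42)) + 0) - 74 = ((96 + 42) + 0) - 74 = (138 + 0) - 74 = 138 - 74 = 64)
M**2 = 64**2 = 4096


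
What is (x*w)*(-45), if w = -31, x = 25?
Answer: 34875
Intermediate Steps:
(x*w)*(-45) = (25*(-31))*(-45) = -775*(-45) = 34875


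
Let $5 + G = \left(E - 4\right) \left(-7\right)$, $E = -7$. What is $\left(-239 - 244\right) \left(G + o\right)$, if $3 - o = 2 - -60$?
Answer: $-6279$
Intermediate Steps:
$o = -59$ ($o = 3 - \left(2 - -60\right) = 3 - \left(2 + 60\right) = 3 - 62 = -59$)
$G = 72$ ($G = -5 + \left(-7 - 4\right) \left(-7\right) = -5 - -77 = -5 + 77 = 72$)
$\left(-239 - 244\right) \left(G + o\right) = \left(-239 - 244\right) \left(72 - 59\right) = \left(-483\right) 13 = -6279$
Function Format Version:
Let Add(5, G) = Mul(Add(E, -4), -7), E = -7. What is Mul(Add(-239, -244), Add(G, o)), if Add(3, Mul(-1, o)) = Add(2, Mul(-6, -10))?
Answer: -6279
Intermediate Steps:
o = -59 (o = Add(3, Mul(-1, Add(2, Mul(-6, -10)))) = Add(3, Mul(-1, Add(2, 60))) = Add(3, Mul(-1, 62)) = Add(3, -62) = -59)
G = 72 (G = Add(-5, Mul(Add(-7, -4), -7)) = Add(-5, Mul(-11, -7)) = Add(-5, 77) = 72)
Mul(Add(-239, -244), Add(G, o)) = Mul(Add(-239, -244), Add(72, -59)) = Mul(-483, 13) = -6279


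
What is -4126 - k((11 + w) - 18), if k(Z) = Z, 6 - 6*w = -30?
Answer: -4125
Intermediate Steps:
w = 6 (w = 1 - ⅙*(-30) = 1 + 5 = 6)
-4126 - k((11 + w) - 18) = -4126 - ((11 + 6) - 18) = -4126 - (17 - 18) = -4126 - 1*(-1) = -4126 + 1 = -4125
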